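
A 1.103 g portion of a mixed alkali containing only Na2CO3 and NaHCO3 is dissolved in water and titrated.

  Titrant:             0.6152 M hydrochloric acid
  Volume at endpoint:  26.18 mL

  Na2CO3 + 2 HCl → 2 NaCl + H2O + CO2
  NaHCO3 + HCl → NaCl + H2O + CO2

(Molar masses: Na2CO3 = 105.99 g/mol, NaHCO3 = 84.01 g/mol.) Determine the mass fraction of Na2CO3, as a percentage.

n(HCl) = 0.02618 × 0.6152 = 0.01611 mol
Let x = n(Na2CO3), y = n(NaHCO3).
Titrant: 2x + 1y = 0.01611;  mass: 105.99x + 84.01y = 1.103
Solving, x = 4.031 × 10^-3 mol, y = 8.043 × 10^-3 mol
mass of Na2CO3 = 4.031 × 10^-3 × 105.99 = 0.4273 g
% Na2CO3 = 0.4273 / 1.103 × 100 = 38.74 %

38.74 %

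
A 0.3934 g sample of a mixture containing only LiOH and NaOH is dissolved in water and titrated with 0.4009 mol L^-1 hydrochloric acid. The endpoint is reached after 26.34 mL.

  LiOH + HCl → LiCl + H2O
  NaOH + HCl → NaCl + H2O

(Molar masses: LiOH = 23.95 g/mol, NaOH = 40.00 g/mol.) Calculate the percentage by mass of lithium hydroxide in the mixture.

n(HCl) = 0.02634 × 0.4009 = 0.01056 mol
Let x = n(LiOH), y = n(NaOH).
Titrant: 1x + 1y = 0.01056;  mass: 23.95x + 40.00y = 0.3934
Solving, x = 1.806 × 10^-3 mol, y = 8.754 × 10^-3 mol
mass of LiOH = 1.806 × 10^-3 × 23.95 = 0.04326 g
% LiOH = 0.04326 / 0.3934 × 100 = 11.00 %

11.00 %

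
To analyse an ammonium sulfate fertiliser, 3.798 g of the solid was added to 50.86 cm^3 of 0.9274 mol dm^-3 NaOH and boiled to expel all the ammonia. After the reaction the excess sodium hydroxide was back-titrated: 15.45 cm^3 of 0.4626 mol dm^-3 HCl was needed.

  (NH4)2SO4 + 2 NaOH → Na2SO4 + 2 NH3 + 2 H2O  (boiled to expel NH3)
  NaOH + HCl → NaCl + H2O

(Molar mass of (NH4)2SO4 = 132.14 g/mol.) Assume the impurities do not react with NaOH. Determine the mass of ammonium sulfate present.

2.644 g

n(NaOH) added = 0.05086 × 0.9274 = 0.04717 mol
n(HCl) used in back-titration = 0.01545 × 0.4626 = 7.147 × 10^-3 mol
n(NaOH) left over = 7.147 × 10^-3 mol (1:1 ratio)
n(NaOH) consumed by analyte = 0.04717 − 7.147 × 10^-3 = 0.04002 mol
From the 1:2 ratio, n((NH4)2SO4) = 1/2 × 0.04002 = 0.02001 mol
mass of (NH4)2SO4 = 0.02001 × 132.14 = 2.644 g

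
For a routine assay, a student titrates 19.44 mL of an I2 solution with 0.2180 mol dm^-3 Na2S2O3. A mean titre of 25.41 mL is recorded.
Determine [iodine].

I2 + 2 S2O3^2- → 2 I^- + S4O6^2-
n(Na2S2O3) = 0.02541 L × 0.2180 mol/L = 5.539 × 10^-3 mol
From the 1:2 mole ratio, n(I2) = 1/2 × 5.539 × 10^-3 = 2.770 × 10^-3 mol
[I2] = 2.770 × 10^-3 mol / 0.01944 L = 0.1425 mol/L

0.1425 mol/L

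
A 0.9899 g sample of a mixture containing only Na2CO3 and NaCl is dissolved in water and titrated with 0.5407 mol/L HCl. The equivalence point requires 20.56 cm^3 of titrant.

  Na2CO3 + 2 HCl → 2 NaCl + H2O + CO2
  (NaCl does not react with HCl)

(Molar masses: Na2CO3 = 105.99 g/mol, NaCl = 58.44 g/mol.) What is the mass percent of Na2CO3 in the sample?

59.51 %

n(HCl) = 0.02056 × 0.5407 = 0.01112 mol
Let x = n(Na2CO3), y = n(NaCl).
Titrant: 2x = 0.01112;  mass: 105.99x + 58.44y = 0.9899
Solving, x = 5.558 × 10^-3 mol, y = 6.858 × 10^-3 mol
mass of Na2CO3 = 5.558 × 10^-3 × 105.99 = 0.5891 g
% Na2CO3 = 0.5891 / 0.9899 × 100 = 59.51 %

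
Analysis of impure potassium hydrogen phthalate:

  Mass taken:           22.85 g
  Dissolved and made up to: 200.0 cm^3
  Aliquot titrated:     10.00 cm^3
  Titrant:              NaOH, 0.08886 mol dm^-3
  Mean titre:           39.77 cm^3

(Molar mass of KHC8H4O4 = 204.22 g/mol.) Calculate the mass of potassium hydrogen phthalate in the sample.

14.43 g

KHC8H4O4 + NaOH → KNaC8H4O4 + H2O
n(NaOH) per titration = 0.03977 × 0.08886 = 3.534 × 10^-3 mol
n(KHC8H4O4) in each aliquot = 3.534 × 10^-3 mol (1:1 ratio)
n(KHC8H4O4) in the whole flask = 3.534 × 10^-3 × 200.0/10.00 = 0.07068 mol
mass of KHC8H4O4 = 0.07068 × 204.22 = 14.43 g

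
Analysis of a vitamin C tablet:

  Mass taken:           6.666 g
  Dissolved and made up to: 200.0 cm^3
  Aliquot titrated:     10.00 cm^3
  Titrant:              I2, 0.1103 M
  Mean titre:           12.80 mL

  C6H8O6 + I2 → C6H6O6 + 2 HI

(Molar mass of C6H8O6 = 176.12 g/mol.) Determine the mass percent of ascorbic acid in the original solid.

n(I2) per titration = 0.01280 × 0.1103 = 1.412 × 10^-3 mol
n(C6H8O6) in each aliquot = 1.412 × 10^-3 mol (1:1 ratio)
n(C6H8O6) in the whole flask = 1.412 × 10^-3 × 200.0/10.00 = 0.02824 mol
mass of C6H8O6 = 0.02824 × 176.12 = 4.973 g
% C6H8O6 = 4.973 / 6.666 × 100 = 74.60 %

74.60 %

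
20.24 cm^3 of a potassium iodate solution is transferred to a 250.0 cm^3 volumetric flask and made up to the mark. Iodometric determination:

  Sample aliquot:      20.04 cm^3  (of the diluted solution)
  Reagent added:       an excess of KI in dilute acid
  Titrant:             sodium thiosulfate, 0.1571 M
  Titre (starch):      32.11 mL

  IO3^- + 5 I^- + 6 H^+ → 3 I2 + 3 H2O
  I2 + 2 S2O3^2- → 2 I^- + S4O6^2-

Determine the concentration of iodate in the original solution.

0.5182 M

n(S2O3^2-) = 0.03211 × 0.1571 = 5.044 × 10^-3 mol
n(I2) = n(S2O3^2-)/2 = 2.522 × 10^-3 mol
From the 1:3 ratio, n(IO3^-) in the aliquot = 1/3 × 2.522 × 10^-3 = 8.407 × 10^-4 mol
[IO3^-]_dilute = 8.407 × 10^-4 / 0.02004 = 0.04195 mol/L
[IO3^-]_original = 0.04195 × 250.0/20.24 = 0.5182 mol/L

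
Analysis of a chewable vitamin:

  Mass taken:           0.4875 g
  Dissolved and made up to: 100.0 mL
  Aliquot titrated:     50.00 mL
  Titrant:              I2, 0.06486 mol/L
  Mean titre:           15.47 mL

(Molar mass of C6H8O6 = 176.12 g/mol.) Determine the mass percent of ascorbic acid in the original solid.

72.50 %

C6H8O6 + I2 → C6H6O6 + 2 HI
n(I2) per titration = 0.01547 × 0.06486 = 1.003 × 10^-3 mol
n(C6H8O6) in each aliquot = 1.003 × 10^-3 mol (1:1 ratio)
n(C6H8O6) in the whole flask = 1.003 × 10^-3 × 100.0/50.00 = 2.007 × 10^-3 mol
mass of C6H8O6 = 2.007 × 10^-3 × 176.12 = 0.3534 g
% C6H8O6 = 0.3534 / 0.4875 × 100 = 72.50 %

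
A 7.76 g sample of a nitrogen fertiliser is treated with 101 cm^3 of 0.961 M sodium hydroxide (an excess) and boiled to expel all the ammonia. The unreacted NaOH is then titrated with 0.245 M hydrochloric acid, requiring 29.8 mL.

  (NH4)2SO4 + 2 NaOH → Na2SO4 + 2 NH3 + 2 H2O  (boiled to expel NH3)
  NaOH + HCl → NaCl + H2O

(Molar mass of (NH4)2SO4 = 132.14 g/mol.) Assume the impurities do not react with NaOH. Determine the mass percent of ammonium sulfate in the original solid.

n(NaOH) added = 0.101 × 0.961 = 0.0971 mol
n(HCl) used in back-titration = 0.0298 × 0.245 = 7.30 × 10^-3 mol
n(NaOH) left over = 7.30 × 10^-3 mol (1:1 ratio)
n(NaOH) consumed by analyte = 0.0971 − 7.30 × 10^-3 = 0.0898 mol
From the 1:2 ratio, n((NH4)2SO4) = 1/2 × 0.0898 = 0.0449 mol
mass of (NH4)2SO4 = 0.0449 × 132.14 = 5.93 g
% (NH4)2SO4 = 5.93 / 7.76 × 100 = 76.4 %

76.4 %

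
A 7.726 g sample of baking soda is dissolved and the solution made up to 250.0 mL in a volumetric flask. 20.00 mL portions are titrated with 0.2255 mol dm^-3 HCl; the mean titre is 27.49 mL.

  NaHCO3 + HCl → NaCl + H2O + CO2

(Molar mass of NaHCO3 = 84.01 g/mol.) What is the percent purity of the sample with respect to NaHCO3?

84.26 %

n(HCl) per titration = 0.02749 × 0.2255 = 6.199 × 10^-3 mol
n(NaHCO3) in each aliquot = 6.199 × 10^-3 mol (1:1 ratio)
n(NaHCO3) in the whole flask = 6.199 × 10^-3 × 250.0/20.00 = 0.07749 mol
mass of NaHCO3 = 0.07749 × 84.01 = 6.510 g
% NaHCO3 = 6.510 / 7.726 × 100 = 84.26 %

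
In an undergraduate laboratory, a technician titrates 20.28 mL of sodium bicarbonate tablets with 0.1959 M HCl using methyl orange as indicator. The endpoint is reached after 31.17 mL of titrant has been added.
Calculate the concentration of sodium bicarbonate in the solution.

0.3011 M

NaHCO3 + HCl → NaCl + H2O + CO2
n(HCl) = 0.03117 L × 0.1959 mol/L = 6.106 × 10^-3 mol
n(NaHCO3) = 6.106 × 10^-3 mol (1:1 mole ratio)
[NaHCO3] = 6.106 × 10^-3 mol / 0.02028 L = 0.3011 mol/L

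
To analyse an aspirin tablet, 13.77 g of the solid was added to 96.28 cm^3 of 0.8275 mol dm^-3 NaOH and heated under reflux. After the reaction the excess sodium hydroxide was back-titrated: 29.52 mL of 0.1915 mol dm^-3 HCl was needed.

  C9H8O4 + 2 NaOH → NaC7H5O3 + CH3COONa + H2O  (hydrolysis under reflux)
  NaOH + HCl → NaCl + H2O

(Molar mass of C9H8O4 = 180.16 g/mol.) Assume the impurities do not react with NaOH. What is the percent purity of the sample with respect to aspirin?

n(NaOH) added = 0.09628 × 0.8275 = 0.07967 mol
n(HCl) used in back-titration = 0.02952 × 0.1915 = 5.653 × 10^-3 mol
n(NaOH) left over = 5.653 × 10^-3 mol (1:1 ratio)
n(NaOH) consumed by analyte = 0.07967 − 5.653 × 10^-3 = 0.07402 mol
From the 1:2 ratio, n(C9H8O4) = 1/2 × 0.07402 = 0.03701 mol
mass of C9H8O4 = 0.03701 × 180.16 = 6.668 g
% C9H8O4 = 6.668 / 13.77 × 100 = 48.42 %

48.42 %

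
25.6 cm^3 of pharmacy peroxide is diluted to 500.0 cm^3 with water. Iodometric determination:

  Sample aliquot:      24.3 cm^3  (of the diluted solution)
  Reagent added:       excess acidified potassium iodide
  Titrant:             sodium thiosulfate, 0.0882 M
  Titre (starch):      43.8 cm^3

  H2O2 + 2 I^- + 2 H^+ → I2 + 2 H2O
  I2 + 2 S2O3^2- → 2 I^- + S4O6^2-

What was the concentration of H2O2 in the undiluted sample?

n(S2O3^2-) = 0.0438 × 0.0882 = 3.86 × 10^-3 mol
n(I2) = n(S2O3^2-)/2 = 1.93 × 10^-3 mol
n(H2O2) in the aliquot = 1.93 × 10^-3 mol (1:1 ratio)
[H2O2]_dilute = 1.93 × 10^-3 / 0.0243 = 0.0795 mol/L
[H2O2]_original = 0.0795 × 500.0/25.6 = 1.55 mol/L

1.55 M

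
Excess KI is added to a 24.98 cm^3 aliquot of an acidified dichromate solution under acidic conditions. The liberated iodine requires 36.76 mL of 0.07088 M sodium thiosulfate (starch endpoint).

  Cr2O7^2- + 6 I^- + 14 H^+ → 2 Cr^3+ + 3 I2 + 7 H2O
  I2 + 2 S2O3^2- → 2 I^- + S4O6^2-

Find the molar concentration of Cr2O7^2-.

n(S2O3^2-) = 0.03676 × 0.07088 = 2.606 × 10^-3 mol
n(I2) = n(S2O3^2-)/2 = 1.303 × 10^-3 mol
From the 1:3 ratio, n(Cr2O7^2-) in the aliquot = 1/3 × 1.303 × 10^-3 = 4.343 × 10^-4 mol
[Cr2O7^2-] = 4.343 × 10^-4 / 0.02498 = 0.01738 mol/L

0.01738 M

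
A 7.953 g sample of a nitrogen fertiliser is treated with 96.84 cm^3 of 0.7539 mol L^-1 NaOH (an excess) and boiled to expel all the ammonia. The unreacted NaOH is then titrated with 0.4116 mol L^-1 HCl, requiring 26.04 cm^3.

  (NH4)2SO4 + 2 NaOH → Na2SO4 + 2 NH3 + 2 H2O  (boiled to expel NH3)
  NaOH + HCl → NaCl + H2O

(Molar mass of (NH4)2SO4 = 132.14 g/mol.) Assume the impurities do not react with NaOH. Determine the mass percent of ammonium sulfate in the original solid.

51.75 %

n(NaOH) added = 0.09684 × 0.7539 = 0.07301 mol
n(HCl) used in back-titration = 0.02604 × 0.4116 = 0.01072 mol
n(NaOH) left over = 0.01072 mol (1:1 ratio)
n(NaOH) consumed by analyte = 0.07301 − 0.01072 = 0.06229 mol
From the 1:2 ratio, n((NH4)2SO4) = 1/2 × 0.06229 = 0.03114 mol
mass of (NH4)2SO4 = 0.03114 × 132.14 = 4.115 g
% (NH4)2SO4 = 4.115 / 7.953 × 100 = 51.75 %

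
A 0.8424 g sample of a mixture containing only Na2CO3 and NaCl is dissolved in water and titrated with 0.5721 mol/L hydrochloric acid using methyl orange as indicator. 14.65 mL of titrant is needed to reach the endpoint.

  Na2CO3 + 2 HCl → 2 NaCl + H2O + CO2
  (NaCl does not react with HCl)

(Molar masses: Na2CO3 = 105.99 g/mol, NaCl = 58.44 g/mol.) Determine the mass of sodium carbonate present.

0.4442 g

n(HCl) = 0.01465 × 0.5721 = 8.381 × 10^-3 mol
Let x = n(Na2CO3), y = n(NaCl).
Titrant: 2x = 8.381 × 10^-3;  mass: 105.99x + 58.44y = 0.8424
Solving, x = 4.191 × 10^-3 mol, y = 6.814 × 10^-3 mol
mass of Na2CO3 = 4.191 × 10^-3 × 105.99 = 0.4442 g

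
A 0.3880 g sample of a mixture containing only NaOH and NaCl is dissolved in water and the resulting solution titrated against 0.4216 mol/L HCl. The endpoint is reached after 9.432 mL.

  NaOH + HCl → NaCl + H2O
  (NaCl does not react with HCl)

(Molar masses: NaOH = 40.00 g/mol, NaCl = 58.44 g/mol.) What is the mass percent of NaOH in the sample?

41.00 %

n(HCl) = 0.009432 × 0.4216 = 3.977 × 10^-3 mol
Let x = n(NaOH), y = n(NaCl).
Titrant: 1x = 3.977 × 10^-3;  mass: 40.00x + 58.44y = 0.3880
Solving, x = 3.977 × 10^-3 mol, y = 3.918 × 10^-3 mol
mass of NaOH = 3.977 × 10^-3 × 40.00 = 0.1591 g
% NaOH = 0.1591 / 0.3880 × 100 = 41.00 %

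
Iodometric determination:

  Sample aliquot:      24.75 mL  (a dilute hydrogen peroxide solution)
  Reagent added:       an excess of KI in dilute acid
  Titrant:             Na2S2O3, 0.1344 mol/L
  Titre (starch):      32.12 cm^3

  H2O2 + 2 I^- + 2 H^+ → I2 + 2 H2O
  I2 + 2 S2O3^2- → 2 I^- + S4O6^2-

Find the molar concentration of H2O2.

0.08721 mol/L

n(S2O3^2-) = 0.03212 × 0.1344 = 4.317 × 10^-3 mol
n(I2) = n(S2O3^2-)/2 = 2.158 × 10^-3 mol
n(H2O2) in the aliquot = 2.158 × 10^-3 mol (1:1 ratio)
[H2O2] = 2.158 × 10^-3 / 0.02475 = 0.08721 mol/L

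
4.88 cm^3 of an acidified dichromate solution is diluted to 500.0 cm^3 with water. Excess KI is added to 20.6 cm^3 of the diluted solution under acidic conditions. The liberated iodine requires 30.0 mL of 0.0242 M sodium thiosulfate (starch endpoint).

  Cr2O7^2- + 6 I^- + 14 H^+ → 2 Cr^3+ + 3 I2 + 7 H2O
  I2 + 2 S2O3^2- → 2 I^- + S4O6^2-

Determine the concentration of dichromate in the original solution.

0.602 M

n(S2O3^2-) = 0.0300 × 0.0242 = 7.26 × 10^-4 mol
n(I2) = n(S2O3^2-)/2 = 3.63 × 10^-4 mol
From the 1:3 ratio, n(Cr2O7^2-) in the aliquot = 1/3 × 3.63 × 10^-4 = 1.21 × 10^-4 mol
[Cr2O7^2-]_dilute = 1.21 × 10^-4 / 0.0206 = 0.00587 mol/L
[Cr2O7^2-]_original = 0.00587 × 500.0/4.88 = 0.602 mol/L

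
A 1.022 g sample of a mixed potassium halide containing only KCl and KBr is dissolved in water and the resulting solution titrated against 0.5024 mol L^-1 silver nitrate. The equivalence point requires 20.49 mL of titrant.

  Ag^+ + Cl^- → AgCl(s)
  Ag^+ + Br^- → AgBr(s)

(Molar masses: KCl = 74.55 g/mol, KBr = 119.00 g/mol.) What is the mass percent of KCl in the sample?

33.31 %

n(AgNO3) = 0.02049 × 0.5024 = 0.01029 mol
Let x = n(KCl), y = n(KBr).
Titrant: 1x + 1y = 0.01029;  mass: 74.55x + 119.00y = 1.022
Solving, x = 4.567 × 10^-3 mol, y = 5.727 × 10^-3 mol
mass of KCl = 4.567 × 10^-3 × 74.55 = 0.3405 g
% KCl = 0.3405 / 1.022 × 100 = 33.31 %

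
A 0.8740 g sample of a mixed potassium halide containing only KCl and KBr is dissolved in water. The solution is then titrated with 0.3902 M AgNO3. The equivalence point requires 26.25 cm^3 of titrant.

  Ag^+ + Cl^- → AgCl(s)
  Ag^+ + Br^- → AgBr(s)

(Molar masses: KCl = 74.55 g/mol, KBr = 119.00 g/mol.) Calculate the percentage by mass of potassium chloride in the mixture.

66.18 %

n(AgNO3) = 0.02625 × 0.3902 = 0.01024 mol
Let x = n(KCl), y = n(KBr).
Titrant: 1x + 1y = 0.01024;  mass: 74.55x + 119.00y = 0.8740
Solving, x = 7.759 × 10^-3 mol, y = 2.484 × 10^-3 mol
mass of KCl = 7.759 × 10^-3 × 74.55 = 0.5784 g
% KCl = 0.5784 / 0.8740 × 100 = 66.18 %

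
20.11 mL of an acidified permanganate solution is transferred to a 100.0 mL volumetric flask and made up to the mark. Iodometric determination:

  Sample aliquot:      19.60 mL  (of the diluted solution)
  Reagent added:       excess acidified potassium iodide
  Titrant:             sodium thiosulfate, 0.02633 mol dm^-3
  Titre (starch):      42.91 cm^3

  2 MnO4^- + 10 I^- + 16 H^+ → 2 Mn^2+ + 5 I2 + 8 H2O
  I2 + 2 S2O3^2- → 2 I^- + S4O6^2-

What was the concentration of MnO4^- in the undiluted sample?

0.05733 mol/L

n(S2O3^2-) = 0.04291 × 0.02633 = 1.130 × 10^-3 mol
n(I2) = n(S2O3^2-)/2 = 5.649 × 10^-4 mol
From the 2:5 ratio, n(MnO4^-) in the aliquot = 2/5 × 5.649 × 10^-4 = 2.260 × 10^-4 mol
[MnO4^-]_dilute = 2.260 × 10^-4 / 0.01960 = 0.01153 mol/L
[MnO4^-]_original = 0.01153 × 100.0/20.11 = 0.05733 mol/L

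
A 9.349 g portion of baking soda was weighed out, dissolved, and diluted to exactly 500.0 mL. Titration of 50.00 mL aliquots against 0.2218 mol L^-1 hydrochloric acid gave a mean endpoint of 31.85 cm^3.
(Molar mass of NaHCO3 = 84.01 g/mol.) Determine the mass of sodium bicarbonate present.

NaHCO3 + HCl → NaCl + H2O + CO2
n(HCl) per titration = 0.03185 × 0.2218 = 7.064 × 10^-3 mol
n(NaHCO3) in each aliquot = 7.064 × 10^-3 mol (1:1 ratio)
n(NaHCO3) in the whole flask = 7.064 × 10^-3 × 500.0/50.00 = 0.07064 mol
mass of NaHCO3 = 0.07064 × 84.01 = 5.935 g

5.935 g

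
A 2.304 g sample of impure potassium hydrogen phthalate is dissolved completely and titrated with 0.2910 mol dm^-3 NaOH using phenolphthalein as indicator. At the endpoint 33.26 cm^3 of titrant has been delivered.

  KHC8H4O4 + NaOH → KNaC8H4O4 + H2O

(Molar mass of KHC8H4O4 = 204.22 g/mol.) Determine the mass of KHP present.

1.977 g

n(NaOH) = 0.03326 L × 0.2910 mol/L = 9.679 × 10^-3 mol
n(KHC8H4O4) = 9.679 × 10^-3 mol (1:1 ratio)
mass of KHC8H4O4 = 9.679 × 10^-3 × 204.22 g/mol = 1.977 g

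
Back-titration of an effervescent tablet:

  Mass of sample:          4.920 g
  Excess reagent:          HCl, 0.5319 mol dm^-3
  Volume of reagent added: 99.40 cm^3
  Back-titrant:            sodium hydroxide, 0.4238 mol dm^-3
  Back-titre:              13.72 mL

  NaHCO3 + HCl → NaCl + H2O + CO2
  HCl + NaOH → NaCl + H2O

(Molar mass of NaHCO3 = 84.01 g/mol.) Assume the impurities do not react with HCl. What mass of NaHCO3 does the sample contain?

3.953 g

n(HCl) added = 0.09940 × 0.5319 = 0.05287 mol
n(NaOH) used in back-titration = 0.01372 × 0.4238 = 5.815 × 10^-3 mol
n(HCl) left over = 5.815 × 10^-3 mol (1:1 ratio)
n(HCl) consumed by analyte = 0.05287 − 5.815 × 10^-3 = 0.04706 mol
n(NaHCO3) = 0.04706 mol (1:1 ratio)
mass of NaHCO3 = 0.04706 × 84.01 = 3.953 g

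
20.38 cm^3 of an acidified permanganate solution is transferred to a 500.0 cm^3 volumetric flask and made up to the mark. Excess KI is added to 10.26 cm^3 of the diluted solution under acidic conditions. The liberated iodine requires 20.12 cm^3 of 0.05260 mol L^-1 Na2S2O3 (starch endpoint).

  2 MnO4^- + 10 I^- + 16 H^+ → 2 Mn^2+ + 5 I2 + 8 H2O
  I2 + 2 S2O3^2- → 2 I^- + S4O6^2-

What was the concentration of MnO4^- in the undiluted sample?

0.5061 mol/L

n(S2O3^2-) = 0.02012 × 0.05260 = 1.058 × 10^-3 mol
n(I2) = n(S2O3^2-)/2 = 5.292 × 10^-4 mol
From the 2:5 ratio, n(MnO4^-) in the aliquot = 2/5 × 5.292 × 10^-4 = 2.117 × 10^-4 mol
[MnO4^-]_dilute = 2.117 × 10^-4 / 0.01026 = 0.02063 mol/L
[MnO4^-]_original = 0.02063 × 500.0/20.38 = 0.5061 mol/L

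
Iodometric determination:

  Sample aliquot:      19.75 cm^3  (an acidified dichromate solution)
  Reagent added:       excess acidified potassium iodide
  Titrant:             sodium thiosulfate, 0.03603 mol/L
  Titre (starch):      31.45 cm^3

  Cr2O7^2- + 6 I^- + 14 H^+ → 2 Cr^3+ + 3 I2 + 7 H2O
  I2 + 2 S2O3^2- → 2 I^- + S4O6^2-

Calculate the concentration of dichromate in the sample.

0.009562 mol/L

n(S2O3^2-) = 0.03145 × 0.03603 = 1.133 × 10^-3 mol
n(I2) = n(S2O3^2-)/2 = 5.666 × 10^-4 mol
From the 1:3 ratio, n(Cr2O7^2-) in the aliquot = 1/3 × 5.666 × 10^-4 = 1.889 × 10^-4 mol
[Cr2O7^2-] = 1.889 × 10^-4 / 0.01975 = 0.009562 mol/L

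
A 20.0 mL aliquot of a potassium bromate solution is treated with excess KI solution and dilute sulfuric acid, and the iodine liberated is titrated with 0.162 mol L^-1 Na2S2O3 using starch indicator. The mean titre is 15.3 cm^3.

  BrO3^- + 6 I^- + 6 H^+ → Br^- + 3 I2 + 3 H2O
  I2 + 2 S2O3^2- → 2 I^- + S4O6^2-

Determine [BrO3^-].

n(S2O3^2-) = 0.0153 × 0.162 = 2.48 × 10^-3 mol
n(I2) = n(S2O3^2-)/2 = 1.24 × 10^-3 mol
From the 1:3 ratio, n(BrO3^-) in the aliquot = 1/3 × 1.24 × 10^-3 = 4.13 × 10^-4 mol
[BrO3^-] = 4.13 × 10^-4 / 0.0200 = 0.0207 mol/L

0.0207 mol/L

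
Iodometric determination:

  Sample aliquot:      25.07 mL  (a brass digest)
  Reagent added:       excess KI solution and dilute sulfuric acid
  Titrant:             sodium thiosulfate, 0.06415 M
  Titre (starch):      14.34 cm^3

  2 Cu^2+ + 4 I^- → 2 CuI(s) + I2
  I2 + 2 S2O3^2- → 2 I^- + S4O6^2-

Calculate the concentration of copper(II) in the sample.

0.03669 M

n(S2O3^2-) = 0.01434 × 0.06415 = 9.199 × 10^-4 mol
n(I2) = n(S2O3^2-)/2 = 4.600 × 10^-4 mol
From the 2:1 ratio, n(Cu2+) in the aliquot = 2/1 × 4.600 × 10^-4 = 9.199 × 10^-4 mol
[Cu2+] = 9.199 × 10^-4 / 0.02507 = 0.03669 mol/L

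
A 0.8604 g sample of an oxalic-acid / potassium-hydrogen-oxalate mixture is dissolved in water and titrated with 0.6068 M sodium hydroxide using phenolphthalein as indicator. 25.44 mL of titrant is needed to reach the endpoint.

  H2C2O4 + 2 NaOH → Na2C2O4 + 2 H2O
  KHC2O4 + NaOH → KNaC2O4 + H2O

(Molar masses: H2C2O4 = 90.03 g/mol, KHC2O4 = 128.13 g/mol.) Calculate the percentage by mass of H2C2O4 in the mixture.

70.35 %

n(NaOH) = 0.02544 × 0.6068 = 0.01544 mol
Let x = n(H2C2O4), y = n(KHC2O4).
Titrant: 2x + 1y = 0.01544;  mass: 90.03x + 128.13y = 0.8604
Solving, x = 6.723 × 10^-3 mol, y = 1.991 × 10^-3 mol
mass of H2C2O4 = 6.723 × 10^-3 × 90.03 = 0.6053 g
% H2C2O4 = 0.6053 / 0.8604 × 100 = 70.35 %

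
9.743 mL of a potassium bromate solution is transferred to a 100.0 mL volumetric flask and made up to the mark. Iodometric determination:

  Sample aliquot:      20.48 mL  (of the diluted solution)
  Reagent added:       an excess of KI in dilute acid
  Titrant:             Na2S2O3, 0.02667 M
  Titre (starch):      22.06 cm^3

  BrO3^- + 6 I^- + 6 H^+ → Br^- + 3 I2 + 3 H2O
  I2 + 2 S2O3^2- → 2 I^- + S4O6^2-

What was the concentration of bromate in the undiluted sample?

n(S2O3^2-) = 0.02206 × 0.02667 = 5.883 × 10^-4 mol
n(I2) = n(S2O3^2-)/2 = 2.942 × 10^-4 mol
From the 1:3 ratio, n(BrO3^-) in the aliquot = 1/3 × 2.942 × 10^-4 = 9.806 × 10^-5 mol
[BrO3^-]_dilute = 9.806 × 10^-5 / 0.02048 = 0.004788 mol/L
[BrO3^-]_original = 0.004788 × 100.0/9.743 = 0.04914 mol/L

0.04914 M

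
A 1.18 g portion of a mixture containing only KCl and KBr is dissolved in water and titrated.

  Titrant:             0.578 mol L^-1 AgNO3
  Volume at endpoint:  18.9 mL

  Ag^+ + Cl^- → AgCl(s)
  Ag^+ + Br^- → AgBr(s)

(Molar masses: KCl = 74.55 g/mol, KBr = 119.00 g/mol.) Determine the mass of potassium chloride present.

0.201 g

n(AgNO3) = 0.0189 × 0.578 = 0.0109 mol
Let x = n(KCl), y = n(KBr).
Titrant: 1x + 1y = 0.0109;  mass: 74.55x + 119.00y = 1.18
Solving, x = 2.70 × 10^-3 mol, y = 8.22 × 10^-3 mol
mass of KCl = 2.70 × 10^-3 × 74.55 = 0.201 g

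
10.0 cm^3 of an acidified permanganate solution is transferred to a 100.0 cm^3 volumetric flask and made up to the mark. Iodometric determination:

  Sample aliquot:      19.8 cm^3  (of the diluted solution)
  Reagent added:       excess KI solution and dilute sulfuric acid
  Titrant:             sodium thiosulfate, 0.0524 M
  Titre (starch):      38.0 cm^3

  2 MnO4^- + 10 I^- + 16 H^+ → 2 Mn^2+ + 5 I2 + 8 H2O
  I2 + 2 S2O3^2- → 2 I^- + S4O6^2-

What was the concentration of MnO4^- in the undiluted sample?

n(S2O3^2-) = 0.0380 × 0.0524 = 1.99 × 10^-3 mol
n(I2) = n(S2O3^2-)/2 = 9.96 × 10^-4 mol
From the 2:5 ratio, n(MnO4^-) in the aliquot = 2/5 × 9.96 × 10^-4 = 3.98 × 10^-4 mol
[MnO4^-]_dilute = 3.98 × 10^-4 / 0.0198 = 0.0201 mol/L
[MnO4^-]_original = 0.0201 × 100.0/10.0 = 0.201 mol/L

0.201 M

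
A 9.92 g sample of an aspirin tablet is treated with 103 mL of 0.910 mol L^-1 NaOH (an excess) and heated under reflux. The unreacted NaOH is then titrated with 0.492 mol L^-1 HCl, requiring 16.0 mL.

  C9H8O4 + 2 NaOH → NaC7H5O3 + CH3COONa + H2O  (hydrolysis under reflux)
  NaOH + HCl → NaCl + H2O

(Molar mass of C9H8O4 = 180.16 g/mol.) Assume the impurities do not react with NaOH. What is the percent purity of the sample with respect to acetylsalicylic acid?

78.0 %

n(NaOH) added = 0.103 × 0.910 = 0.0937 mol
n(HCl) used in back-titration = 0.0160 × 0.492 = 7.87 × 10^-3 mol
n(NaOH) left over = 7.87 × 10^-3 mol (1:1 ratio)
n(NaOH) consumed by analyte = 0.0937 − 7.87 × 10^-3 = 0.0859 mol
From the 1:2 ratio, n(C9H8O4) = 1/2 × 0.0859 = 0.0429 mol
mass of C9H8O4 = 0.0429 × 180.16 = 7.73 g
% C9H8O4 = 7.73 / 9.92 × 100 = 78.0 %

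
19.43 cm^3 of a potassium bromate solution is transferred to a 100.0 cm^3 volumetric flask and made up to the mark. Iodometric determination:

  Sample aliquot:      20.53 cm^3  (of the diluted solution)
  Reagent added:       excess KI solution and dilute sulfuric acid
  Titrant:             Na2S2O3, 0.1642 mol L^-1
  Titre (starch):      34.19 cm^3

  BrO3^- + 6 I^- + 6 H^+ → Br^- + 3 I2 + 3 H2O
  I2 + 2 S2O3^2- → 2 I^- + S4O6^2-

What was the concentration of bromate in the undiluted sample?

n(S2O3^2-) = 0.03419 × 0.1642 = 5.614 × 10^-3 mol
n(I2) = n(S2O3^2-)/2 = 2.807 × 10^-3 mol
From the 1:3 ratio, n(BrO3^-) in the aliquot = 1/3 × 2.807 × 10^-3 = 9.357 × 10^-4 mol
[BrO3^-]_dilute = 9.357 × 10^-4 / 0.02053 = 0.04558 mol/L
[BrO3^-]_original = 0.04558 × 100.0/19.43 = 0.2346 mol/L

0.2346 mol/L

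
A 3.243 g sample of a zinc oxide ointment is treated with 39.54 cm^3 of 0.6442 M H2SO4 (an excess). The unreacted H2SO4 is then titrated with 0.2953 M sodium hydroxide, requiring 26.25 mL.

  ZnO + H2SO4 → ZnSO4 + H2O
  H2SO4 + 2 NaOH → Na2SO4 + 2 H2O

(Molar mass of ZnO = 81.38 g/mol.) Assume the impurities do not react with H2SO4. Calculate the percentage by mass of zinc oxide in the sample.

n(H2SO4) added = 0.03954 × 0.6442 = 0.02547 mol
n(NaOH) used in back-titration = 0.02625 × 0.2953 = 7.752 × 10^-3 mol
From the 1:2 ratio, n(H2SO4) left over = 1/2 × 7.752 × 10^-3 = 3.876 × 10^-3 mol
n(H2SO4) consumed by analyte = 0.02547 − 3.876 × 10^-3 = 0.02160 mol
n(ZnO) = 0.02160 mol (1:1 ratio)
mass of ZnO = 0.02160 × 81.38 = 1.757 g
% ZnO = 1.757 / 3.243 × 100 = 54.19 %

54.19 %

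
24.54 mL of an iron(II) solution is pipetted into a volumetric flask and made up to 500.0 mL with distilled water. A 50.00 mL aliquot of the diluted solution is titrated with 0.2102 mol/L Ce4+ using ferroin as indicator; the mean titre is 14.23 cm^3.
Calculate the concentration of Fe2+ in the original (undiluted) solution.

Ce^4+ + Fe^2+ → Ce^3+ + Fe^3+
n(Ce4+) = 0.01423 × 0.2102 = 2.991 × 10^-3 mol
n(Fe2+) in the aliquot = 2.991 × 10^-3 mol (1:1 ratio)
[Fe2+]_dilute = 2.991 × 10^-3 / 0.05000 = 0.05982 mol/L
Dilution factor = 500.0 / 24.54 = 20.37
[Fe2+]_stock = 0.05982 × 20.37 = 1.219 mol/L

1.219 mol/L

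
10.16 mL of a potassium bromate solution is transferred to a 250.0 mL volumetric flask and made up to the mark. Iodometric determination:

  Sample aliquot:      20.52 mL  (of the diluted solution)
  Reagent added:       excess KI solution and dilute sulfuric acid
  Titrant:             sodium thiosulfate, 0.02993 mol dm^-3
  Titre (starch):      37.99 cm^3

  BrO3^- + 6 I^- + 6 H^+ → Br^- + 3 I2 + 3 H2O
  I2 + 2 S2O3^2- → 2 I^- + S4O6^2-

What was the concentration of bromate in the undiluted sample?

0.2272 mol/L

n(S2O3^2-) = 0.03799 × 0.02993 = 1.137 × 10^-3 mol
n(I2) = n(S2O3^2-)/2 = 5.685 × 10^-4 mol
From the 1:3 ratio, n(BrO3^-) in the aliquot = 1/3 × 5.685 × 10^-4 = 1.895 × 10^-4 mol
[BrO3^-]_dilute = 1.895 × 10^-4 / 0.02052 = 0.009235 mol/L
[BrO3^-]_original = 0.009235 × 250.0/10.16 = 0.2272 mol/L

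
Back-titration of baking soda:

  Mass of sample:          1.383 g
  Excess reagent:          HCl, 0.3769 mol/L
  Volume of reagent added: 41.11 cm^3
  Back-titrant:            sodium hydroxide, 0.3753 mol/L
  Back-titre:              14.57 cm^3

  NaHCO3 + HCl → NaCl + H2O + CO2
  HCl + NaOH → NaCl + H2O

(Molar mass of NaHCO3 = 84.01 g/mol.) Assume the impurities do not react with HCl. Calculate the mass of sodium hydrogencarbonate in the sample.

0.8423 g

n(HCl) added = 0.04111 × 0.3769 = 0.01549 mol
n(NaOH) used in back-titration = 0.01457 × 0.3753 = 5.468 × 10^-3 mol
n(HCl) left over = 5.468 × 10^-3 mol (1:1 ratio)
n(HCl) consumed by analyte = 0.01549 − 5.468 × 10^-3 = 0.01003 mol
n(NaHCO3) = 0.01003 mol (1:1 ratio)
mass of NaHCO3 = 0.01003 × 84.01 = 0.8423 g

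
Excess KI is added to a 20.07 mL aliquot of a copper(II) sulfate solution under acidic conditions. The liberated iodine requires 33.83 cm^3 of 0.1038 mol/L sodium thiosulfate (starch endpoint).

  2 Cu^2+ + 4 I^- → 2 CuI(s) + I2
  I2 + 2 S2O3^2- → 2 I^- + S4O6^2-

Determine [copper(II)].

0.1750 mol/L

n(S2O3^2-) = 0.03383 × 0.1038 = 3.512 × 10^-3 mol
n(I2) = n(S2O3^2-)/2 = 1.756 × 10^-3 mol
From the 2:1 ratio, n(Cu2+) in the aliquot = 2/1 × 1.756 × 10^-3 = 3.512 × 10^-3 mol
[Cu2+] = 3.512 × 10^-3 / 0.02007 = 0.1750 mol/L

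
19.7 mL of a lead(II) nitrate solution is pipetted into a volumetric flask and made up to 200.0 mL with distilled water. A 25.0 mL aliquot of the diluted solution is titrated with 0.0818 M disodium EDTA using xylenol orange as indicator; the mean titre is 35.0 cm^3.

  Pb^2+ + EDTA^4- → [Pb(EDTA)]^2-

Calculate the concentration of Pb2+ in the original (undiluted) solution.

1.16 M

n(EDTA) = 0.0350 × 0.0818 = 2.86 × 10^-3 mol
n(Pb2+) in the aliquot = 2.86 × 10^-3 mol (1:1 ratio)
[Pb2+]_dilute = 2.86 × 10^-3 / 0.0250 = 0.115 mol/L
Dilution factor = 200.0 / 19.7 = 10.15
[Pb2+]_stock = 0.115 × 10.15 = 1.16 mol/L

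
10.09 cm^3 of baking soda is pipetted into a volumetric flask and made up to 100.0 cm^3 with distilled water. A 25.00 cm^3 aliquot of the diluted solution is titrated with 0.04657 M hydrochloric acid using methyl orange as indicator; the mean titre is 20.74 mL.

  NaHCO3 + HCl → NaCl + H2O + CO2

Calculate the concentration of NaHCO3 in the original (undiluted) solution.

n(HCl) = 0.02074 × 0.04657 = 9.659 × 10^-4 mol
n(NaHCO3) in the aliquot = 9.659 × 10^-4 mol (1:1 ratio)
[NaHCO3]_dilute = 9.659 × 10^-4 / 0.02500 = 0.03863 mol/L
Dilution factor = 100.0 / 10.09 = 9.911
[NaHCO3]_stock = 0.03863 × 9.911 = 0.3829 mol/L

0.3829 M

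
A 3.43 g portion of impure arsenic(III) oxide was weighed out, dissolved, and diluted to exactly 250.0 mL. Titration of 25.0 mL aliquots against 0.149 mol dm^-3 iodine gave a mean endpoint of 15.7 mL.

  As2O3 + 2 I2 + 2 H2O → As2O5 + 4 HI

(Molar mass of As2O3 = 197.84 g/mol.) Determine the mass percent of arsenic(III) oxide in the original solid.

67.5 %

n(I2) per titration = 0.0157 × 0.149 = 2.34 × 10^-3 mol
From the 1:2 ratio, n(As2O3) in each aliquot = 1/2 × 2.34 × 10^-3 = 1.17 × 10^-3 mol
n(As2O3) in the whole flask = 1.17 × 10^-3 × 250.0/25.0 = 0.0117 mol
mass of As2O3 = 0.0117 × 197.84 = 2.31 g
% As2O3 = 2.31 / 3.43 × 100 = 67.5 %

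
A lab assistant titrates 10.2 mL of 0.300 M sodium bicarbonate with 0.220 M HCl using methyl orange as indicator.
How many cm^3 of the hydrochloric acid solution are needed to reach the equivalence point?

NaHCO3 + HCl → NaCl + H2O + CO2
n(NaHCO3) = 0.0102 L × 0.300 mol/L = 3.06 × 10^-3 mol
n(HCl) = 3.06 × 10^-3 mol (1:1 stoichiometry)
V(HCl) = 3.06 × 10^-3 mol / 0.220 mol/L = 0.0139 L = 13.9 mL

13.9 mL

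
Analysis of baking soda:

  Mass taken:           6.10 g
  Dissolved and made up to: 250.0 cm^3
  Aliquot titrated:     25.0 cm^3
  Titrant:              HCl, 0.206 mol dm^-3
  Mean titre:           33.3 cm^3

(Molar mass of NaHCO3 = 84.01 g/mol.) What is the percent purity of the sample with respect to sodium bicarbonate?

NaHCO3 + HCl → NaCl + H2O + CO2
n(HCl) per titration = 0.0333 × 0.206 = 6.86 × 10^-3 mol
n(NaHCO3) in each aliquot = 6.86 × 10^-3 mol (1:1 ratio)
n(NaHCO3) in the whole flask = 6.86 × 10^-3 × 250.0/25.0 = 0.0686 mol
mass of NaHCO3 = 0.0686 × 84.01 = 5.76 g
% NaHCO3 = 5.76 / 6.10 × 100 = 94.5 %

94.5 %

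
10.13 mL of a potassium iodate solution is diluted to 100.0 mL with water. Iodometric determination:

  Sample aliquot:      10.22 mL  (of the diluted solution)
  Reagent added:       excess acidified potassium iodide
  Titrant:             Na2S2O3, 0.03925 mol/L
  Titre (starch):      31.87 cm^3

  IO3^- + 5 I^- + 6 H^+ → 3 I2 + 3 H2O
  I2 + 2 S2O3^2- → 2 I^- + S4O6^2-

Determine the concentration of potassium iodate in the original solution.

n(S2O3^2-) = 0.03187 × 0.03925 = 1.251 × 10^-3 mol
n(I2) = n(S2O3^2-)/2 = 6.254 × 10^-4 mol
From the 1:3 ratio, n(IO3^-) in the aliquot = 1/3 × 6.254 × 10^-4 = 2.085 × 10^-4 mol
[IO3^-]_dilute = 2.085 × 10^-4 / 0.01022 = 0.02040 mol/L
[IO3^-]_original = 0.02040 × 100.0/10.13 = 0.2014 mol/L

0.2014 mol/L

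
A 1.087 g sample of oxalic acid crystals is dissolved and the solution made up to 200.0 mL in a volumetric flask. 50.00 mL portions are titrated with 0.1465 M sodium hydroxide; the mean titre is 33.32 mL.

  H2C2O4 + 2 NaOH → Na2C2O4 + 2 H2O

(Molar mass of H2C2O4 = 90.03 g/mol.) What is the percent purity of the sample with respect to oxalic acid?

n(NaOH) per titration = 0.03332 × 0.1465 = 4.881 × 10^-3 mol
From the 1:2 ratio, n(H2C2O4) in each aliquot = 1/2 × 4.881 × 10^-3 = 2.441 × 10^-3 mol
n(H2C2O4) in the whole flask = 2.441 × 10^-3 × 200.0/50.00 = 9.763 × 10^-3 mol
mass of H2C2O4 = 9.763 × 10^-3 × 90.03 = 0.8789 g
% H2C2O4 = 0.8789 / 1.087 × 100 = 80.86 %

80.86 %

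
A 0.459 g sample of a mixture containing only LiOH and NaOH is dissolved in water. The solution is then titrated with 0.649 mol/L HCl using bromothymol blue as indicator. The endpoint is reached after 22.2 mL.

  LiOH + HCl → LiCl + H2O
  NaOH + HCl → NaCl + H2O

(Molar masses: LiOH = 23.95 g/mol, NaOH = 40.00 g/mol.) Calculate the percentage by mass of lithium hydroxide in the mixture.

n(HCl) = 0.0222 × 0.649 = 0.0144 mol
Let x = n(LiOH), y = n(NaOH).
Titrant: 1x + 1y = 0.0144;  mass: 23.95x + 40.00y = 0.459
Solving, x = 7.31 × 10^-3 mol, y = 7.10 × 10^-3 mol
mass of LiOH = 7.31 × 10^-3 × 23.95 = 0.175 g
% LiOH = 0.175 / 0.459 × 100 = 38.1 %

38.1 %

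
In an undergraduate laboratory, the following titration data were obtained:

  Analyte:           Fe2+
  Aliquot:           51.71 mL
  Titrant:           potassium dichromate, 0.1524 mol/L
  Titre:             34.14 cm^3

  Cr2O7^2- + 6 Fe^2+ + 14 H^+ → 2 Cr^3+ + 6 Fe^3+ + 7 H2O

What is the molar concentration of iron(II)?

n(K2Cr2O7) = 0.03414 L × 0.1524 mol/L = 5.203 × 10^-3 mol
From the 6:1 mole ratio, n(Fe2+) = 6/1 × 5.203 × 10^-3 = 0.03122 mol
[Fe2+] = 0.03122 mol / 0.05171 L = 0.6037 mol/L

0.6037 mol/L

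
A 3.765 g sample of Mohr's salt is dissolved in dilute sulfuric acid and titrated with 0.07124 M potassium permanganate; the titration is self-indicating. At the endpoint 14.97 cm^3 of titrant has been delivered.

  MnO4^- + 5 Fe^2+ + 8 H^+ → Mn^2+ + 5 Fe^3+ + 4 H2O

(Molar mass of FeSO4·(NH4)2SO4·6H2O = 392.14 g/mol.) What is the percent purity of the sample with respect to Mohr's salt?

55.54 %

n(KMnO4) = 0.01497 L × 0.07124 mol/L = 1.066 × 10^-3 mol
From the 5:1 ratio, n(FeSO4·(NH4)2SO4·6H2O) = 5/1 × 1.066 × 10^-3 = 5.332 × 10^-3 mol
mass of FeSO4·(NH4)2SO4·6H2O = 5.332 × 10^-3 × 392.14 g/mol = 2.091 g
% FeSO4·(NH4)2SO4·6H2O = 2.091 / 3.765 × 100 = 55.54 %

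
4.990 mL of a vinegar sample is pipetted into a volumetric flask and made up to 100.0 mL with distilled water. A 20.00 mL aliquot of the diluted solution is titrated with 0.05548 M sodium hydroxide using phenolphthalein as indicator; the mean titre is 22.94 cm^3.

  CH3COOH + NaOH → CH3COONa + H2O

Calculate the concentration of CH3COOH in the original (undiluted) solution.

n(NaOH) = 0.02294 × 0.05548 = 1.273 × 10^-3 mol
n(CH3COOH) in the aliquot = 1.273 × 10^-3 mol (1:1 ratio)
[CH3COOH]_dilute = 1.273 × 10^-3 / 0.02000 = 0.06364 mol/L
Dilution factor = 100.0 / 4.990 = 20.04
[CH3COOH]_stock = 0.06364 × 20.04 = 1.275 mol/L

1.275 M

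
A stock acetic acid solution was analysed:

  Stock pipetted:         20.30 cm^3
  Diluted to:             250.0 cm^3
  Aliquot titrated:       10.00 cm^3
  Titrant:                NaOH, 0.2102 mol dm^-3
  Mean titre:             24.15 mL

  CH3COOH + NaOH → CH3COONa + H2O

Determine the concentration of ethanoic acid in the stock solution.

6.252 mol/L

n(NaOH) = 0.02415 × 0.2102 = 5.076 × 10^-3 mol
n(CH3COOH) in the aliquot = 5.076 × 10^-3 mol (1:1 ratio)
[CH3COOH]_dilute = 5.076 × 10^-3 / 0.01000 = 0.5076 mol/L
Dilution factor = 250.0 / 20.30 = 12.32
[CH3COOH]_stock = 0.5076 × 12.32 = 6.252 mol/L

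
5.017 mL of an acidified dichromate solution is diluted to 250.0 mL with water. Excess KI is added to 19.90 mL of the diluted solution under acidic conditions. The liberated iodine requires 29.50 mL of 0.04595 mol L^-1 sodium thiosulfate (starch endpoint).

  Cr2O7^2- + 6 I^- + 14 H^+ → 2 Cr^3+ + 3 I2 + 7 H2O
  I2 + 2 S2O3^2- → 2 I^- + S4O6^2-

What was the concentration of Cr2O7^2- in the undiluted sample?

n(S2O3^2-) = 0.02950 × 0.04595 = 1.356 × 10^-3 mol
n(I2) = n(S2O3^2-)/2 = 6.778 × 10^-4 mol
From the 1:3 ratio, n(Cr2O7^2-) in the aliquot = 1/3 × 6.778 × 10^-4 = 2.259 × 10^-4 mol
[Cr2O7^2-]_dilute = 2.259 × 10^-4 / 0.01990 = 0.01135 mol/L
[Cr2O7^2-]_original = 0.01135 × 250.0/5.017 = 0.5657 mol/L

0.5657 mol/L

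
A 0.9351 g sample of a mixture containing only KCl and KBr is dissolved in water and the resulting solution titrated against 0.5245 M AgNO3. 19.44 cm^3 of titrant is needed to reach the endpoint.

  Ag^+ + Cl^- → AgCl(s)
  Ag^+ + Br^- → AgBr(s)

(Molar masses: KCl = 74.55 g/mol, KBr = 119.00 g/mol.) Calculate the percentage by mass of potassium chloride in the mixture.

49.91 %

n(AgNO3) = 0.01944 × 0.5245 = 0.01020 mol
Let x = n(KCl), y = n(KBr).
Titrant: 1x + 1y = 0.01020;  mass: 74.55x + 119.00y = 0.9351
Solving, x = 6.260 × 10^-3 mol, y = 3.936 × 10^-3 mol
mass of KCl = 6.260 × 10^-3 × 74.55 = 0.4667 g
% KCl = 0.4667 / 0.9351 × 100 = 49.91 %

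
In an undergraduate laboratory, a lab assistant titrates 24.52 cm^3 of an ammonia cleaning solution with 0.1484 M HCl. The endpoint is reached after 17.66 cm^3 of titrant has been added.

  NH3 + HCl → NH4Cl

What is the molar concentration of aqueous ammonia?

n(HCl) = 0.01766 L × 0.1484 mol/L = 2.621 × 10^-3 mol
n(NH3) = 2.621 × 10^-3 mol (1:1 mole ratio)
[NH3] = 2.621 × 10^-3 mol / 0.02452 L = 0.1069 mol/L

0.1069 M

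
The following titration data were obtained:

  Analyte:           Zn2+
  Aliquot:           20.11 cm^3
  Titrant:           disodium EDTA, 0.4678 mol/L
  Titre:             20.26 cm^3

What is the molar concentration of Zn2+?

0.4713 mol/L

Zn^2+ + EDTA^4- → [Zn(EDTA)]^2-
n(EDTA) = 0.02026 L × 0.4678 mol/L = 9.478 × 10^-3 mol
n(Zn2+) = 9.478 × 10^-3 mol (1:1 mole ratio)
[Zn2+] = 9.478 × 10^-3 mol / 0.02011 L = 0.4713 mol/L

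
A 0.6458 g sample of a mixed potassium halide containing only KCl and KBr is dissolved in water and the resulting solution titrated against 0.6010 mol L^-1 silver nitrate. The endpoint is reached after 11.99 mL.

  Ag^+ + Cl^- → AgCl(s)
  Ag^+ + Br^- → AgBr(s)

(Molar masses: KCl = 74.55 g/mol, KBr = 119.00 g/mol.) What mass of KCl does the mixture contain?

n(AgNO3) = 0.01199 × 0.6010 = 7.206 × 10^-3 mol
Let x = n(KCl), y = n(KBr).
Titrant: 1x + 1y = 7.206 × 10^-3;  mass: 74.55x + 119.00y = 0.6458
Solving, x = 4.763 × 10^-3 mol, y = 2.443 × 10^-3 mol
mass of KCl = 4.763 × 10^-3 × 74.55 = 0.3551 g

0.3551 g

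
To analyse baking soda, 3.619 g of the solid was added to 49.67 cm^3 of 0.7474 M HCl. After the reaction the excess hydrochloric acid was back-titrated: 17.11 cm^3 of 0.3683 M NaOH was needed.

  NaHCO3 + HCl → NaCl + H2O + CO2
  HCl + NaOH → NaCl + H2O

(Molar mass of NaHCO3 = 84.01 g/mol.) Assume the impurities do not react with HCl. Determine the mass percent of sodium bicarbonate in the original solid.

71.55 %

n(HCl) added = 0.04967 × 0.7474 = 0.03712 mol
n(NaOH) used in back-titration = 0.01711 × 0.3683 = 6.302 × 10^-3 mol
n(HCl) left over = 6.302 × 10^-3 mol (1:1 ratio)
n(HCl) consumed by analyte = 0.03712 − 6.302 × 10^-3 = 0.03082 mol
n(NaHCO3) = 0.03082 mol (1:1 ratio)
mass of NaHCO3 = 0.03082 × 84.01 = 2.589 g
% NaHCO3 = 2.589 / 3.619 × 100 = 71.55 %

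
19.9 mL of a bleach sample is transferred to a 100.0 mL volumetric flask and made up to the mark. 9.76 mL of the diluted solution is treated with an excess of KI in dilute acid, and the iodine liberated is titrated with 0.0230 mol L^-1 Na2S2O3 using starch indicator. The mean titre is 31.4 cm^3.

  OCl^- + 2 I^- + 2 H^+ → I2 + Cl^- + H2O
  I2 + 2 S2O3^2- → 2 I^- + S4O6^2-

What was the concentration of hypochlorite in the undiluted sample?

0.186 mol/L

n(S2O3^2-) = 0.0314 × 0.0230 = 7.22 × 10^-4 mol
n(I2) = n(S2O3^2-)/2 = 3.61 × 10^-4 mol
n(OCl^-) in the aliquot = 3.61 × 10^-4 mol (1:1 ratio)
[OCl^-]_dilute = 3.61 × 10^-4 / 0.00976 = 0.0370 mol/L
[OCl^-]_original = 0.0370 × 100.0/19.9 = 0.186 mol/L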